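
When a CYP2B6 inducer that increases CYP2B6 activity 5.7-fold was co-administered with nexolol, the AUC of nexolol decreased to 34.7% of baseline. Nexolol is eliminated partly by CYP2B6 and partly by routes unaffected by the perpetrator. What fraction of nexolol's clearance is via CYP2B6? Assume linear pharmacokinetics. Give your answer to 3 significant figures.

Let x = fm,CYP2B6. Because AUC ∝ 1/CL, relative clearance rose to 1/0.347 = 2.882.
Setting x·5.7 + (1 − x) = 2.882 and solving: x = (2.882 − 1)/(5.7 − 1) = 0.400.

0.400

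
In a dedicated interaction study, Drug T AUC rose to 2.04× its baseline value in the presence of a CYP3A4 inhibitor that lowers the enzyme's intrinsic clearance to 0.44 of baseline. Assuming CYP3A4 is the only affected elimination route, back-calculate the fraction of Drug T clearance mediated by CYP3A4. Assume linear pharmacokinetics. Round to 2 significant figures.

0.91

CL'/CL = 1 / 2.04 = 0.4902
0.44·fm + (1 − fm) = 0.4902
fm = (0.4902 − 1) / (0.44 − 1) = 0.91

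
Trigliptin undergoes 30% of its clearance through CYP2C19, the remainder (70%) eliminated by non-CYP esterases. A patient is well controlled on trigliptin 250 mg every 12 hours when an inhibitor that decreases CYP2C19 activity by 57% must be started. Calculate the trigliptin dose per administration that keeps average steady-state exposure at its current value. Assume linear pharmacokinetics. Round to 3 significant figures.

207 mg

CYP2C19: 0.3 × 0.43 = 0.129
Other: 0.7 (unchanged)
Relative clearance = 0.129 + 0.7 = 0.829.
Css,avg = (dose rate)/CL, so holding Css fixed requires dose ∝ CL: 250 × 0.829 = 207 mg.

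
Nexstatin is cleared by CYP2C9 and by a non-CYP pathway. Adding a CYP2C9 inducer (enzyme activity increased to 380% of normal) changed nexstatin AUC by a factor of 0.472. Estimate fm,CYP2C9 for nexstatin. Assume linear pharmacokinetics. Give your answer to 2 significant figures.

0.40

Let fm be the CYP2C9 fraction. New clearance relative to baseline = fm × 3.8 + (1 − fm).
AUC ratio = 1 / (new CL fraction), so new CL fraction = 1 / 0.472 = 2.119.
fm × 3.8 + 1 − fm = 2.119  ⇒  fm × (3.8 − 1) = 1.119  ⇒  fm = 0.40.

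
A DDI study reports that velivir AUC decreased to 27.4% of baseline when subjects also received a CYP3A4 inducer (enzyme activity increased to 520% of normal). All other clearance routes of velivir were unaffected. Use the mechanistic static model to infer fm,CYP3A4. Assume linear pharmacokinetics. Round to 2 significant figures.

Let fm be the CYP3A4 fraction. New clearance relative to baseline = fm × 5.2 + (1 − fm).
AUC ratio = 1 / (new CL fraction), so new CL fraction = 1 / 0.274 = 3.65.
fm × 5.2 + 1 − fm = 3.65  ⇒  fm × (5.2 − 1) = 2.65  ⇒  fm = 0.63.

0.63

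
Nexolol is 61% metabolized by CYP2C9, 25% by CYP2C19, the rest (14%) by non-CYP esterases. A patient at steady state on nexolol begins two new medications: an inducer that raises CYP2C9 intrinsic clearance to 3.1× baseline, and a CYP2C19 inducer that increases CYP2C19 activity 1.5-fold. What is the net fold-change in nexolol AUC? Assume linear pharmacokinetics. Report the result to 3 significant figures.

The CYP2C9 pathway (61% of clearance) rises to 3.1× activity: 0.61 × 3.1 = 1.891.
The CYP2C19 pathway (25% of clearance) increases to 1.5× activity: 0.25 × 1.5 = 0.375.
The remaining 14% of clearance is unaffected.
New clearance relative to baseline: 1.891 + 0.375 + 0.14 = 2.406.
AUC ∝ 1/CL: fold-change = 1 / 2.406 = 0.416.

0.416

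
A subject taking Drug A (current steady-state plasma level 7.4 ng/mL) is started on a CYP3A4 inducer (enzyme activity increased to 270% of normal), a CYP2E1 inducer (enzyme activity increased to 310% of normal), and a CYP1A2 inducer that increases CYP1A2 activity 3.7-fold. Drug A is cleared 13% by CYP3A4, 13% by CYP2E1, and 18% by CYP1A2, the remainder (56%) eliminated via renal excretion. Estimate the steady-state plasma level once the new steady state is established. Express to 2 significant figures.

3.7 ng/mL

The CYP3A4 pathway (13% of clearance) is boosted to 2.7× activity: 0.13 × 2.7 = 0.351.
The CYP2E1 pathway (13% of clearance) increases to 3.1× activity: 0.13 × 3.1 = 0.403.
The CYP1A2 pathway (18% of clearance) is boosted to 3.7× activity: 0.18 × 3.7 = 0.666.
Non-CYP routes (56%) are unchanged.
New clearance relative to baseline: 0.351 + 0.403 + 0.666 + 0.56 = 1.98.
Steady-state plasma level ∝ 1/CL: new value = 7.4 / 1.98 = 3.7 ng/mL.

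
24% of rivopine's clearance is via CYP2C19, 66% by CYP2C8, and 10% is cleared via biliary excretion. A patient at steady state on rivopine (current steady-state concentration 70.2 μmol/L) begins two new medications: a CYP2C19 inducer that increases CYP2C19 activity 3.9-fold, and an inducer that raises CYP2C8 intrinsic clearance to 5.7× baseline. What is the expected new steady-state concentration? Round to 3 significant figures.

14.6 μmol/L

The CYP2C19 pathway (24% of clearance) increases to 3.9× activity: 0.24 × 3.9 = 0.936.
The CYP2C8 pathway (66% of clearance) is boosted to 5.7× activity: 0.66 × 5.7 = 3.762.
Non-CYP routes (10%) are unchanged.
CL_new/CL_old = 0.936 + 3.762 + 0.1 = 4.798.
Steady-state concentration ∝ 1/CL: new value = 70.2 / 4.798 = 14.6 μmol/L.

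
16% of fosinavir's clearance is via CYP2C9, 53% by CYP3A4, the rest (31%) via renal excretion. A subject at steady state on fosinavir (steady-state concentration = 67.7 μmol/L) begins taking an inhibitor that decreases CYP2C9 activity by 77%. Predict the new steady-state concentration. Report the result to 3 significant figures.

77.2 μmol/L

CYP2C9: 0.16 × 0.23 = 0.0368
CYP3A4: 0.53 (unchanged)
Other: 0.31 (unchanged)
CL_new/CL_old = 0.0368 + 0.53 + 0.31 = 0.8768.
New steady-state concentration = baseline ÷ relative clearance = 67.7 / 0.8768 = 77.2 μmol/L.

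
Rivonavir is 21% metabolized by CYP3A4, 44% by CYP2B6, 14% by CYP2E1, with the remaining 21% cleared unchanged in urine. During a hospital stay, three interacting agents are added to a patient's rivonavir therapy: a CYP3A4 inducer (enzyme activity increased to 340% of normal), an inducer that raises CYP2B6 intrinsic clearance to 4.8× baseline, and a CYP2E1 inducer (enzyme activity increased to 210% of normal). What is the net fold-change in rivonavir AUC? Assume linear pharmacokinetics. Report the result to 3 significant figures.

The CYP3A4 pathway (21% of clearance) increases to 3.4× activity: 0.21 × 3.4 = 0.714.
The CYP2B6 pathway (44% of clearance) rises to 4.8× activity: 0.44 × 4.8 = 2.112.
The CYP2E1 pathway (14% of clearance) is boosted to 2.1× activity: 0.14 × 2.1 = 0.294.
The remaining 21% of clearance is unaffected.
Relative clearance = 0.714 + 2.112 + 0.294 + 0.21 = 3.33.
AUC ∝ 1/CL: fold-change = 1 / 3.33 = 0.300.

0.300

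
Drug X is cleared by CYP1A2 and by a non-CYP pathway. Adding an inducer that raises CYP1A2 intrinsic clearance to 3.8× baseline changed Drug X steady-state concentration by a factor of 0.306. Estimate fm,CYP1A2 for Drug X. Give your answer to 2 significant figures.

Call the CYP1A2 fraction fm. After the interaction, CL_new/CL_old = fm × 3.8 + (1 − fm).
Steady-state concentration ratio = 1 / (new CL fraction), so new CL fraction = 1 / 0.306 = 3.268.
fm × 3.8 + 1 − fm = 3.268  ⇒  fm × (3.8 − 1) = 2.268  ⇒  fm = 0.81.

0.81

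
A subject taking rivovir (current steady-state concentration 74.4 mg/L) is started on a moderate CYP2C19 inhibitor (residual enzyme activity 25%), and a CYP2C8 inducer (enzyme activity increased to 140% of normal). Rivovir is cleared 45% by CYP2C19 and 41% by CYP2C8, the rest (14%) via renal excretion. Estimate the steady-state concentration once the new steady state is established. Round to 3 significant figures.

The CYP2C19 pathway (45% of clearance) is reduced to 0.25× activity: 0.45 × 0.25 = 0.1125.
The CYP2C8 pathway (41% of clearance) increases to 1.4× activity: 0.41 × 1.4 = 0.574.
Non-CYP routes (14%) are unchanged.
Relative clearance = 0.1125 + 0.574 + 0.14 = 0.8265.
Steady-state concentration ∝ 1/CL: new value = 74.4 / 0.8265 = 90.0 mg/L.

90.0 mg/L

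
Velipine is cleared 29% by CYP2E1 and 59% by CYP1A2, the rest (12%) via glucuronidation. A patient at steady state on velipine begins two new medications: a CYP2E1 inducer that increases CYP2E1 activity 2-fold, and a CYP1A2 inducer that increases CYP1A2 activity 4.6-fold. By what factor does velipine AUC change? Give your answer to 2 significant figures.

0.29

The CYP2E1 pathway (29% of clearance) rises to 2× activity: 0.29 × 2 = 0.58.
The CYP1A2 pathway (59% of clearance) is boosted to 4.6× activity: 0.59 × 4.6 = 2.714.
Non-CYP routes (12%) are unchanged.
New clearance relative to baseline: 0.58 + 2.714 + 0.12 = 3.414.
AUC ∝ 1/CL: fold-change = 1 / 3.414 = 0.29.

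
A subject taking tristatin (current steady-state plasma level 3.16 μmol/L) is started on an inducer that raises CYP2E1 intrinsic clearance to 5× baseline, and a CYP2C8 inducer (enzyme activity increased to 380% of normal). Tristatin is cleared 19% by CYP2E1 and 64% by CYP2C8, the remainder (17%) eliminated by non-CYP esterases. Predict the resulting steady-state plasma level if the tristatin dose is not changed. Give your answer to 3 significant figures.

0.890 μmol/L

CYP2E1: 0.19 × 5 = 0.95
CYP2C8: 0.64 × 3.8 = 2.432
Other: 0.17 (unchanged)
Relative clearance = 0.95 + 2.432 + 0.17 = 3.552.
Dividing the baseline by the relative clearance: 3.16 / 3.552 = 0.890 μmol/L.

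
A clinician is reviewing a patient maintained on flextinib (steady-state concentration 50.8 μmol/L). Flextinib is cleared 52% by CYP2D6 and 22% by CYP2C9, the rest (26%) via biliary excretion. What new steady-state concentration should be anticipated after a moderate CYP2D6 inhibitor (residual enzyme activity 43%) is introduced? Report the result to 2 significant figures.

The CYP2D6 pathway (52% of clearance) is reduced to 0.43× activity: 0.52 × 0.43 = 0.2236.
CYP2C9 (22%) and the residual 26% are unaffected.
New clearance relative to baseline: 0.2236 + 0.22 + 0.26 = 0.7036.
Steady-state concentration ∝ 1/CL, so new value = 50.8 / 0.7036 = 72 μmol/L.

72 μmol/L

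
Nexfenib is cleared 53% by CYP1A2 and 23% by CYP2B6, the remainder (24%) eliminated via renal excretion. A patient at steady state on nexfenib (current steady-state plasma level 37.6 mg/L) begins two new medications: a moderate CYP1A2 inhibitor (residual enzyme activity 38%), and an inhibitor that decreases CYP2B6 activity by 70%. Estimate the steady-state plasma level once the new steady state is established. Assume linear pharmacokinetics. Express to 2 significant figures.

74 mg/L

The CYP1A2 pathway (53% of clearance) drops to 0.38× activity: 0.53 × 0.38 = 0.2014.
The CYP2B6 pathway (23% of clearance) falls to 0.3× activity: 0.23 × 0.3 = 0.069.
Non-CYP routes (24%) are unchanged.
CL_new/CL_old = 0.2014 + 0.069 + 0.24 = 0.5104.
New steady-state plasma level = 37.6 / 0.5104 = 74 mg/L (concentration scales inversely with clearance).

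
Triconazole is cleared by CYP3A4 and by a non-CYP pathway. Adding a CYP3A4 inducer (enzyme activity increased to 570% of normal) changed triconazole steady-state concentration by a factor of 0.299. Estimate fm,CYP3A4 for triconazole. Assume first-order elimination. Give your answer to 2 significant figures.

0.50

Let x = fm,CYP3A4. Because steady-state concentration ∝ 1/CL, relative clearance rose to 1/0.299 = 3.344.
Only the CYP3A4 route changed, so 3.344 = x·5.7 + (1 − x), giving x = 0.50.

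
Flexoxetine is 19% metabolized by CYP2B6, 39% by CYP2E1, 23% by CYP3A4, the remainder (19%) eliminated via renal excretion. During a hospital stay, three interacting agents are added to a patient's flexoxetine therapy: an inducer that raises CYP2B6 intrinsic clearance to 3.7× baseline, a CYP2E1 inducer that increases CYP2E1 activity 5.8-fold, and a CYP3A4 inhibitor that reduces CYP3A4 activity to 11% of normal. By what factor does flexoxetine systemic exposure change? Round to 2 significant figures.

0.31

The CYP2B6 pathway (19% of clearance) rises to 3.7× activity: 0.19 × 3.7 = 0.703.
The CYP2E1 pathway (39% of clearance) is boosted to 5.8× activity: 0.39 × 5.8 = 2.262.
The CYP3A4 pathway (23% of clearance) falls to 0.11× activity: 0.23 × 0.11 = 0.0253.
The remaining 19% of clearance is unaffected.
CL_new/CL_old = 0.703 + 2.262 + 0.0253 + 0.19 = 3.1803.
Because systemic exposure varies inversely with clearance, the combined effect is 1 / 3.1803 = 0.31.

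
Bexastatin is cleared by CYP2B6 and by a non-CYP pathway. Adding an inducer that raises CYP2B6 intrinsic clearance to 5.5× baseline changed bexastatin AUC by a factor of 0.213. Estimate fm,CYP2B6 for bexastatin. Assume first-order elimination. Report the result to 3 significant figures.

Let x = fm,CYP2B6. Because AUC ∝ 1/CL, relative clearance rose to 1/0.213 = 4.695.
Only the CYP2B6 route changed, so 4.695 = x·5.5 + (1 − x), giving x = 0.821.

0.821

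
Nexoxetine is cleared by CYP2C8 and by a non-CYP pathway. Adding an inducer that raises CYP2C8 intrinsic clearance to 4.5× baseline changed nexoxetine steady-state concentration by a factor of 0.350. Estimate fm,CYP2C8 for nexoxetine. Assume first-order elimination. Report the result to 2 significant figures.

0.53

Let x = fm,CYP2C8. Because steady-state concentration ∝ 1/CL, relative clearance rose to 1/0.350 = 2.857.
Setting x·4.5 + (1 − x) = 2.857 and solving: x = (2.857 − 1)/(4.5 − 1) = 0.53.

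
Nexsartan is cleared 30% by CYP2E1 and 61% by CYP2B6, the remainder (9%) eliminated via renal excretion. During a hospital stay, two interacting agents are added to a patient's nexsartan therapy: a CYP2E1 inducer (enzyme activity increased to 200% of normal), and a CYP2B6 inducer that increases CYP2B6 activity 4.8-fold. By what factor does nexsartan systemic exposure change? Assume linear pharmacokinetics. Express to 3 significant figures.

0.276

The CYP2E1 pathway (30% of clearance) rises to 2× activity: 0.3 × 2 = 0.6.
The CYP2B6 pathway (61% of clearance) increases to 4.8× activity: 0.61 × 4.8 = 2.928.
Non-CYP routes (9%) are unchanged.
New clearance relative to baseline: 0.6 + 2.928 + 0.09 = 3.618.
Net systemic exposure ratio = 1 / 3.618 = 0.276.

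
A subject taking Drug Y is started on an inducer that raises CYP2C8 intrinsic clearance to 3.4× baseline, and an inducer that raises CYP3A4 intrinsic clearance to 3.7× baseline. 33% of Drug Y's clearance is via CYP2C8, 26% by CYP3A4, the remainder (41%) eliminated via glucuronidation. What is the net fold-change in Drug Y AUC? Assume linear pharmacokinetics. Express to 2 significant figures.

The CYP2C8 pathway (33% of clearance) increases to 3.4× activity: 0.33 × 3.4 = 1.122.
The CYP3A4 pathway (26% of clearance) increases to 3.7× activity: 0.26 × 3.7 = 0.962.
Non-CYP routes (41%) are unchanged.
CL_new/CL_old = 1.122 + 0.962 + 0.41 = 2.494.
Net AUC ratio = 1 / 2.494 = 0.40.

0.40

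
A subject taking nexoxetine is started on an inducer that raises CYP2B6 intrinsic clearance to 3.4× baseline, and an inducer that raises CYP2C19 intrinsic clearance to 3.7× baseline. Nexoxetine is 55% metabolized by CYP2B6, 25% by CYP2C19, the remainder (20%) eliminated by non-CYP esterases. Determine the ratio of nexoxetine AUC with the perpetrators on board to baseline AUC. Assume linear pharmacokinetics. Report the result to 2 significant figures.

0.33

CYP2B6: 0.55 × 3.4 = 1.87
CYP2C19: 0.25 × 3.7 = 0.925
Other: 0.2 (unchanged)
CL_new/CL_old = 1.87 + 0.925 + 0.2 = 2.995.
AUC ∝ 1/CL: fold-change = 1 / 2.995 = 0.33.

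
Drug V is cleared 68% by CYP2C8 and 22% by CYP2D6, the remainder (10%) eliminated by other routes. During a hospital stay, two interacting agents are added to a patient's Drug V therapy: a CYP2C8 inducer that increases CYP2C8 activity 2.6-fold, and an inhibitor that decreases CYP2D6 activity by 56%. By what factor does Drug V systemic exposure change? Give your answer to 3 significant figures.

The CYP2C8 pathway (68% of clearance) is boosted to 2.6× activity: 0.68 × 2.6 = 1.768.
The CYP2D6 pathway (22% of clearance) falls to 0.44× activity: 0.22 × 0.44 = 0.0968.
Non-CYP routes (10%) are unchanged.
Relative clearance = 1.768 + 0.0968 + 0.1 = 1.9648.
Systemic exposure ∝ 1/CL: fold-change = 1 / 1.9648 = 0.509.

0.509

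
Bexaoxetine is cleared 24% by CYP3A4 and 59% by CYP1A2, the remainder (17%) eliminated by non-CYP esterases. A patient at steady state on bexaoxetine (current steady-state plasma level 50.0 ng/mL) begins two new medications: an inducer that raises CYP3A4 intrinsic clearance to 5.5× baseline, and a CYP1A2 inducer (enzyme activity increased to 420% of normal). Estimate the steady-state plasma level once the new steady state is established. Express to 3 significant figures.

The CYP3A4 pathway (24% of clearance) is boosted to 5.5× activity: 0.24 × 5.5 = 1.32.
The CYP1A2 pathway (59% of clearance) increases to 4.2× activity: 0.59 × 4.2 = 2.478.
The remaining 17% of clearance is unaffected.
New clearance relative to baseline: 1.32 + 2.478 + 0.17 = 3.968.
New steady-state plasma level = 50.0 / 3.968 = 12.6 ng/mL (concentration scales inversely with clearance).

12.6 ng/mL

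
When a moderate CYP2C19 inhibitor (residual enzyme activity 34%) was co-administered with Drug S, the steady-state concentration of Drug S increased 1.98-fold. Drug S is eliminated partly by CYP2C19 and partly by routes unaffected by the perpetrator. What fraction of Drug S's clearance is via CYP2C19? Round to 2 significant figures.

Call the CYP2C19 fraction fm. After the interaction, CL_new/CL_old = fm × 0.34 + (1 − fm).
Steady-state concentration ratio = 1 / (new CL fraction), so new CL fraction = 1 / 1.98 = 0.5051.
fm × 0.34 + 1 − fm = 0.5051  ⇒  fm × (0.34 − 1) = −0.4949  ⇒  fm = 0.75.

0.75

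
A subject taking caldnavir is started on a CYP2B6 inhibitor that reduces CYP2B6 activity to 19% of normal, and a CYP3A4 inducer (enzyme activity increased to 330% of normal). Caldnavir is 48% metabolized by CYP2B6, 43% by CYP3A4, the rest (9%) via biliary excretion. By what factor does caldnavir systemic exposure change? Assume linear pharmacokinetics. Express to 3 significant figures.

0.625

The CYP2B6 pathway (48% of clearance) falls to 0.19× activity: 0.48 × 0.19 = 0.0912.
The CYP3A4 pathway (43% of clearance) is boosted to 3.3× activity: 0.43 × 3.3 = 1.419.
Non-CYP routes (9%) are unchanged.
CL_new/CL_old = 0.0912 + 1.419 + 0.09 = 1.6002.
Because systemic exposure varies inversely with clearance, the combined effect is 1 / 1.6002 = 0.625.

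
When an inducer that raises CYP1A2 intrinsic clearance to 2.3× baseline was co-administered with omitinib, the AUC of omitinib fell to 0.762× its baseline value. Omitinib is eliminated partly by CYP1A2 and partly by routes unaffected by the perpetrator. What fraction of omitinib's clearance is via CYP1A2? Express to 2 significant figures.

Call the CYP1A2 fraction fm. After the interaction, CL_new/CL_old = fm × 2.3 + (1 − fm).
AUC ratio = 1 / (new CL fraction), so new CL fraction = 1 / 0.762 = 1.312.
fm × 2.3 + 1 − fm = 1.312  ⇒  fm × (2.3 − 1) = 0.3123  ⇒  fm = 0.24.

0.24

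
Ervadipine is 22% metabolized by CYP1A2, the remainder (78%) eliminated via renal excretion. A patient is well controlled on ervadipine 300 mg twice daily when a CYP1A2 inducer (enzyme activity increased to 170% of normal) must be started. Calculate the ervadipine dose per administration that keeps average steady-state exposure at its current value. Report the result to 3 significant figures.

346 mg

The CYP1A2 pathway (22% of clearance) increases to 1.7× activity: 0.22 × 1.7 = 0.374.
Non-CYP routes (78%) are unchanged.
Relative clearance = 0.374 + 0.78 = 1.154.
To maintain the same steady-state level, dose must scale with clearance: new dose = 300 × 1.154 = 346 mg.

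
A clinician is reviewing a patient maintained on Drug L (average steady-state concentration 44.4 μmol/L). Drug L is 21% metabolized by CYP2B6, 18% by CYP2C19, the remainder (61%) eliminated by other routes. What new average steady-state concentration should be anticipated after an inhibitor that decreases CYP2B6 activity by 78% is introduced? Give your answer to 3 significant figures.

CYP2B6: 0.21 × 0.22 = 0.0462
CYP2C19: 0.18 (unchanged)
Other: 0.61 (unchanged)
CL_new/CL_old = 0.0462 + 0.18 + 0.61 = 0.8362.
Average steady-state concentration ∝ 1/CL, so new value = 44.4 / 0.8362 = 53.1 μmol/L.

53.1 μmol/L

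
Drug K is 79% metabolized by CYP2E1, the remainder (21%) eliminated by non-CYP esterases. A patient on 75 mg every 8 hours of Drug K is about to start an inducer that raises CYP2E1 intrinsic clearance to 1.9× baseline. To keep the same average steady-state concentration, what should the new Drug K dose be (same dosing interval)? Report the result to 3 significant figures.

128 mg

The CYP2E1 pathway (79% of clearance) increases to 1.9× activity: 0.79 × 1.9 = 1.501.
Non-CYP routes (21%) are unchanged.
New clearance relative to baseline: 1.501 + 0.21 = 1.711.
Css,avg = (dose rate)/CL, so holding Css fixed requires dose ∝ CL: 75 × 1.711 = 128 mg.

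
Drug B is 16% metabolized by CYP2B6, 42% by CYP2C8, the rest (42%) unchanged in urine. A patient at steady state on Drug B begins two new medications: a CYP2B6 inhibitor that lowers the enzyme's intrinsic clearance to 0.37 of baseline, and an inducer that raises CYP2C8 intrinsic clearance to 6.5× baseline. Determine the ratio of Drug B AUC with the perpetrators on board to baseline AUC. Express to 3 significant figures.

The CYP2B6 pathway (16% of clearance) falls to 0.37× activity: 0.16 × 0.37 = 0.0592.
The CYP2C8 pathway (42% of clearance) increases to 6.5× activity: 0.42 × 6.5 = 2.73.
The remaining 42% of clearance is unaffected.
CL_new/CL_old = 0.0592 + 2.73 + 0.42 = 3.2092.
Because AUC varies inversely with clearance, the combined effect is 1 / 3.2092 = 0.312.

0.312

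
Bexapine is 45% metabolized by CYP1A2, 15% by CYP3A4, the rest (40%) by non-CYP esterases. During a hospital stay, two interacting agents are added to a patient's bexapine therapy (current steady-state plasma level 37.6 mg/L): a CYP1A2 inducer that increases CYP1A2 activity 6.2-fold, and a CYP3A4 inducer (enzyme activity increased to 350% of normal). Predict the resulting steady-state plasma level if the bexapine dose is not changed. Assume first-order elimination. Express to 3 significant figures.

10.1 mg/L

The CYP1A2 pathway (45% of clearance) rises to 6.2× activity: 0.45 × 6.2 = 2.79.
The CYP3A4 pathway (15% of clearance) increases to 3.5× activity: 0.15 × 3.5 = 0.525.
The remaining 40% of clearance is unaffected.
New clearance relative to baseline: 2.79 + 0.525 + 0.4 = 3.715.
Dividing the baseline by the relative clearance: 37.6 / 3.715 = 10.1 mg/L.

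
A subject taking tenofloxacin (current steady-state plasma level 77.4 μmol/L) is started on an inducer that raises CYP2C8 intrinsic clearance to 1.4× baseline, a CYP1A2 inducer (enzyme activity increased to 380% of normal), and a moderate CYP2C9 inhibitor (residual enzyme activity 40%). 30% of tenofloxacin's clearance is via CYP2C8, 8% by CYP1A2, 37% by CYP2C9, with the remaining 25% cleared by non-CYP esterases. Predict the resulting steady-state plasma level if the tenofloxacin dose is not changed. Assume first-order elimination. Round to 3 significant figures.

69.0 μmol/L

The CYP2C8 pathway (30% of clearance) is boosted to 1.4× activity: 0.3 × 1.4 = 0.42.
The CYP1A2 pathway (8% of clearance) rises to 3.8× activity: 0.08 × 3.8 = 0.304.
The CYP2C9 pathway (37% of clearance) falls to 0.4× activity: 0.37 × 0.4 = 0.148.
Non-CYP routes (25%) are unchanged.
CL_new/CL_old = 0.42 + 0.304 + 0.148 + 0.25 = 1.122.
Dividing the baseline by the relative clearance: 77.4 / 1.122 = 69.0 μmol/L.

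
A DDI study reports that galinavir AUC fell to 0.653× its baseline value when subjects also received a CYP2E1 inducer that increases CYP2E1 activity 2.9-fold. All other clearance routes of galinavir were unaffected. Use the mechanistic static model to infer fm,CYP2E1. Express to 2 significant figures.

0.28

Call the CYP2E1 fraction fm. After the interaction, CL_new/CL_old = fm × 2.9 + (1 − fm).
AUC ratio = 1 / (new CL fraction), so new CL fraction = 1 / 0.653 = 1.531.
fm × 2.9 + 1 − fm = 1.531  ⇒  fm × (2.9 − 1) = 0.5314  ⇒  fm = 0.28.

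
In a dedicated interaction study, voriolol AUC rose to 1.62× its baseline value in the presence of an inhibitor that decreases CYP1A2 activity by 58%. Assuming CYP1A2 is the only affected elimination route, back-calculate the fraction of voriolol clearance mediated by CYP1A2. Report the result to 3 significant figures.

0.660

CL'/CL = 1 / 1.62 = 0.6173
0.42·fm + (1 − fm) = 0.6173
fm = (0.6173 − 1) / (0.42 − 1) = 0.660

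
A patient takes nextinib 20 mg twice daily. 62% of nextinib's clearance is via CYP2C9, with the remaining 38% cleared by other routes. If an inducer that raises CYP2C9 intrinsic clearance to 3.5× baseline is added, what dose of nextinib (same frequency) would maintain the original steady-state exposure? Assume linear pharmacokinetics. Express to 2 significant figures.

51 mg

CYP2C9: 0.62 × 3.5 = 2.17
Other: 0.38 (unchanged)
New clearance relative to baseline: 2.17 + 0.38 = 2.55.
Exposure is unchanged when dose changes in proportion to clearance. New dose = 20 mg × 2.55 = 51 mg.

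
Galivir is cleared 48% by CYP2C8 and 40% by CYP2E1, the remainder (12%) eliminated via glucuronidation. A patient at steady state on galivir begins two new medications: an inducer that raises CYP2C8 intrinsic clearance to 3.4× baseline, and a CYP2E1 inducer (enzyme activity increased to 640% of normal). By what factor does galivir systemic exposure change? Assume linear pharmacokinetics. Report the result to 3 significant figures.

CYP2C8: 0.48 × 3.4 = 1.632
CYP2E1: 0.4 × 6.4 = 2.56
Other: 0.12 (unchanged)
New clearance relative to baseline: 1.632 + 2.56 + 0.12 = 4.312.
Net systemic exposure ratio = 1 / 4.312 = 0.232.

0.232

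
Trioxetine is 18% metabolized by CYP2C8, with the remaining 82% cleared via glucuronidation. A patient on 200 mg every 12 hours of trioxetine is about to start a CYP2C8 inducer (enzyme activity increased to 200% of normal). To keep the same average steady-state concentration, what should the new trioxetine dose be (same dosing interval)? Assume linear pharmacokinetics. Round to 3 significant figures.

The CYP2C8 pathway (18% of clearance) increases to 2× activity: 0.18 × 2 = 0.36.
The remaining 82% of clearance is unaffected.
Relative clearance = 0.36 + 0.82 = 1.18.
Css,avg = (dose rate)/CL, so holding Css fixed requires dose ∝ CL: 200 × 1.18 = 236 mg.

236 mg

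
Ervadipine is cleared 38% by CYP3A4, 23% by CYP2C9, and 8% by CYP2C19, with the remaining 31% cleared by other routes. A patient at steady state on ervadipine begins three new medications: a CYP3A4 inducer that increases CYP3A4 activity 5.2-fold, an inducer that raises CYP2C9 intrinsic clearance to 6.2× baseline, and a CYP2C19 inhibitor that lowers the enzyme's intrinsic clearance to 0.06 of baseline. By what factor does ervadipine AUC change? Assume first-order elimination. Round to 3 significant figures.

0.269

CYP3A4: 0.38 × 5.2 = 1.976
CYP2C9: 0.23 × 6.2 = 1.426
CYP2C19: 0.08 × 0.06 = 0.0048
Other: 0.31 (unchanged)
Relative clearance = 1.976 + 1.426 + 0.0048 + 0.31 = 3.7168.
Because AUC varies inversely with clearance, the combined effect is 1 / 3.7168 = 0.269.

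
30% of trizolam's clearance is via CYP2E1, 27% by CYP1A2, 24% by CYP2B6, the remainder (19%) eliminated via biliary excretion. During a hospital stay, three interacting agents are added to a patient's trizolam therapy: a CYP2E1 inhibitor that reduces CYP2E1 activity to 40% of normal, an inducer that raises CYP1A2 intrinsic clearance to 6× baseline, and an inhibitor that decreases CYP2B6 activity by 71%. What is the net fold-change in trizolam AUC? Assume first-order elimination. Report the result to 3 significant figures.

0.500

CYP2E1: 0.3 × 0.4 = 0.12
CYP1A2: 0.27 × 6 = 1.62
CYP2B6: 0.24 × 0.29 = 0.0696
Other: 0.19 (unchanged)
New clearance relative to baseline: 0.12 + 1.62 + 0.0696 + 0.19 = 1.9996.
AUC ∝ 1/CL: fold-change = 1 / 1.9996 = 0.500.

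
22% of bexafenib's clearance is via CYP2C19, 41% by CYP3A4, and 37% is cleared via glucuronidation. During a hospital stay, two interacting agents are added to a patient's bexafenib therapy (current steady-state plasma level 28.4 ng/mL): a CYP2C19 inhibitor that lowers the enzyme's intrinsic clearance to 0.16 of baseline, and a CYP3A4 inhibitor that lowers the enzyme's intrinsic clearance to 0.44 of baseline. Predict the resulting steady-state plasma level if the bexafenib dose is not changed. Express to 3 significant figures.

48.5 ng/mL

The CYP2C19 pathway (22% of clearance) is reduced to 0.16× activity: 0.22 × 0.16 = 0.0352.
The CYP3A4 pathway (41% of clearance) falls to 0.44× activity: 0.41 × 0.44 = 0.1804.
Non-CYP routes (37%) are unchanged.
Relative clearance = 0.0352 + 0.1804 + 0.37 = 0.5856.
Dividing the baseline by the relative clearance: 28.4 / 0.5856 = 48.5 ng/mL.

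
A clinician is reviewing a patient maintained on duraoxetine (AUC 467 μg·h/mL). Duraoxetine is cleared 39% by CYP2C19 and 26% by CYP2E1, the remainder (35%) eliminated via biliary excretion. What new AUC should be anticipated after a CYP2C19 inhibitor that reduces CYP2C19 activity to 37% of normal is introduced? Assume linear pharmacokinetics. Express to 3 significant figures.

619 μg·h/mL

CYP2C19: 0.39 × 0.37 = 0.1443
CYP2E1: 0.26 (unchanged)
Other: 0.35 (unchanged)
CL_new/CL_old = 0.1443 + 0.26 + 0.35 = 0.7543.
New AUC = baseline ÷ relative clearance = 467 / 0.7543 = 619 μg·h/mL.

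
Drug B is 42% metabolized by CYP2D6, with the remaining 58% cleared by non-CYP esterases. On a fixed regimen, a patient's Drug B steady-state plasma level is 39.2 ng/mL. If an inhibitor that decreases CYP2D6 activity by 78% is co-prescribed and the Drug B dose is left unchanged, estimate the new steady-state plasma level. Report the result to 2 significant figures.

The CYP2D6 pathway (42% of clearance) is reduced to 0.22× activity: 0.42 × 0.22 = 0.0924.
Non-CYP routes (58%) are unchanged.
Relative clearance = 0.0924 + 0.58 = 0.6724.
New steady-state plasma level = baseline ÷ relative clearance = 39.2 / 0.6724 = 58 ng/mL.

58 ng/mL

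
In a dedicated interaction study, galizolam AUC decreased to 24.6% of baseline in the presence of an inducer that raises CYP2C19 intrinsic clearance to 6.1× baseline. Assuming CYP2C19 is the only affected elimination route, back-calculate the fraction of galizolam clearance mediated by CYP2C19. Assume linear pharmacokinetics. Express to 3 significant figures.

0.601

CL'/CL = 1 / 0.246 = 4.065
6.1·fm + (1 − fm) = 4.065
fm = (4.065 − 1) / (6.1 − 1) = 0.601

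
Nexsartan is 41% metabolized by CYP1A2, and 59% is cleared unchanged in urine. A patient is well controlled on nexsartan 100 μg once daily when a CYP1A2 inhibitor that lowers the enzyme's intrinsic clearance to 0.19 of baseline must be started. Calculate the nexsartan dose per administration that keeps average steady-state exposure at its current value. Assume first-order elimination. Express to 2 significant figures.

67 μg

The CYP1A2 pathway (41% of clearance) falls to 0.19× activity: 0.41 × 0.19 = 0.0779.
Non-CYP routes (59%) are unchanged.
Relative clearance = 0.0779 + 0.59 = 0.6679.
Css,avg = (dose rate)/CL, so holding Css fixed requires dose ∝ CL: 100 × 0.6679 = 67 μg.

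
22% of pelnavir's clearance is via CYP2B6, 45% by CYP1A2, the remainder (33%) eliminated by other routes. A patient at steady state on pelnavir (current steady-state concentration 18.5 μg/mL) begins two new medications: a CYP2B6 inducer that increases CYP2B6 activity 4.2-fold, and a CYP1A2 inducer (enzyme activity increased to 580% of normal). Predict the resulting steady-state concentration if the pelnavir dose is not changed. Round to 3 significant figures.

4.79 μg/mL

CYP2B6: 0.22 × 4.2 = 0.924
CYP1A2: 0.45 × 5.8 = 2.61
Other: 0.33 (unchanged)
CL_new/CL_old = 0.924 + 2.61 + 0.33 = 3.864.
Steady-state concentration ∝ 1/CL: new value = 18.5 / 3.864 = 4.79 μg/mL.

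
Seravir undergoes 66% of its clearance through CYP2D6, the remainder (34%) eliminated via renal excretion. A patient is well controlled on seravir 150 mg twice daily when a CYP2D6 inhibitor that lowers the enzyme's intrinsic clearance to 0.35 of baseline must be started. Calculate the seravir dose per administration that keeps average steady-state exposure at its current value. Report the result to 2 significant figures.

The CYP2D6 pathway (66% of clearance) falls to 0.35× activity: 0.66 × 0.35 = 0.231.
The remaining 34% of clearance is unaffected.
New clearance relative to baseline: 0.231 + 0.34 = 0.571.
Css,avg = (dose rate)/CL, so holding Css fixed requires dose ∝ CL: 150 × 0.571 = 86 mg.

86 mg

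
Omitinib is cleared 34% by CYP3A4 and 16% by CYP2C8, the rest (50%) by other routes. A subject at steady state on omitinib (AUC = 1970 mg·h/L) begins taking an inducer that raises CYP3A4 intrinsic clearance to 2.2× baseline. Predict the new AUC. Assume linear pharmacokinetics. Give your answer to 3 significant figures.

CYP3A4: 0.34 × 2.2 = 0.748
CYP2C8: 0.16 (unchanged)
Other: 0.5 (unchanged)
New clearance relative to baseline: 0.748 + 0.16 + 0.5 = 1.408.
With dosing unchanged, AUC scales as 1/CL: 1970 / 1.408 = 1.40 × 10³ mg·h/L.

1.40 × 10³ mg·h/L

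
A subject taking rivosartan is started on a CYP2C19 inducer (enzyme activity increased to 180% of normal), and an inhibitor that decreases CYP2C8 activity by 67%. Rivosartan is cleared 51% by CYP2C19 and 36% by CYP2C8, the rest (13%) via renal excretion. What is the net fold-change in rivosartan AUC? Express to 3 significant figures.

The CYP2C19 pathway (51% of clearance) increases to 1.8× activity: 0.51 × 1.8 = 0.918.
The CYP2C8 pathway (36% of clearance) falls to 0.33× activity: 0.36 × 0.33 = 0.1188.
Non-CYP routes (13%) are unchanged.
Relative clearance = 0.918 + 0.1188 + 0.13 = 1.1668.
Because AUC varies inversely with clearance, the combined effect is 1 / 1.1668 = 0.857.

0.857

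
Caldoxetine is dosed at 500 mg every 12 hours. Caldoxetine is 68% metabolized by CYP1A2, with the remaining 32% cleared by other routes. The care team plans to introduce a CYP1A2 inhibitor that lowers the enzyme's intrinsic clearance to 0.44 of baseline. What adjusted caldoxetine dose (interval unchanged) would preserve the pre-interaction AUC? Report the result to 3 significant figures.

The CYP1A2 pathway (68% of clearance) falls to 0.44× activity: 0.68 × 0.44 = 0.2992.
The remaining 32% of clearance is unaffected.
Relative clearance = 0.2992 + 0.32 = 0.6192.
To maintain the same steady-state level, dose must scale with clearance: new dose = 500 × 0.6192 = 310 mg.

310 mg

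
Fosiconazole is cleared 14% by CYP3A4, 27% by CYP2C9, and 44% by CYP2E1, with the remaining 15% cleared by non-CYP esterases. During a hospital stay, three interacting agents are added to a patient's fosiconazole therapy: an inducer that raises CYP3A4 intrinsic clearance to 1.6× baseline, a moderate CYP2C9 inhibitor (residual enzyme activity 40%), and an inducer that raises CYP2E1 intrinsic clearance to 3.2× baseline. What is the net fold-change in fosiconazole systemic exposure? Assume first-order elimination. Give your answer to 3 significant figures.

The CYP3A4 pathway (14% of clearance) rises to 1.6× activity: 0.14 × 1.6 = 0.224.
The CYP2C9 pathway (27% of clearance) is reduced to 0.4× activity: 0.27 × 0.4 = 0.108.
The CYP2E1 pathway (44% of clearance) rises to 3.2× activity: 0.44 × 3.2 = 1.408.
The remaining 15% of clearance is unaffected.
CL_new/CL_old = 0.224 + 0.108 + 1.408 + 0.15 = 1.89.
Net systemic exposure ratio = 1 / 1.89 = 0.529.

0.529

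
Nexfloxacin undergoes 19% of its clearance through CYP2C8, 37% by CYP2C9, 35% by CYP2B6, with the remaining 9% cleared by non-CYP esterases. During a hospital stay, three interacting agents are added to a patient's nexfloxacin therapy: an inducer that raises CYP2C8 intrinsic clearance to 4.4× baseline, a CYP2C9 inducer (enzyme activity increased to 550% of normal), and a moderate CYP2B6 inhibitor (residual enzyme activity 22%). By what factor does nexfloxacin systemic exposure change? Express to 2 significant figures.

0.33

The CYP2C8 pathway (19% of clearance) is boosted to 4.4× activity: 0.19 × 4.4 = 0.836.
The CYP2C9 pathway (37% of clearance) is boosted to 5.5× activity: 0.37 × 5.5 = 2.035.
The CYP2B6 pathway (35% of clearance) drops to 0.22× activity: 0.35 × 0.22 = 0.077.
Non-CYP routes (9%) are unchanged.
Relative clearance = 0.836 + 2.035 + 0.077 + 0.09 = 3.038.
Net systemic exposure ratio = 1 / 3.038 = 0.33.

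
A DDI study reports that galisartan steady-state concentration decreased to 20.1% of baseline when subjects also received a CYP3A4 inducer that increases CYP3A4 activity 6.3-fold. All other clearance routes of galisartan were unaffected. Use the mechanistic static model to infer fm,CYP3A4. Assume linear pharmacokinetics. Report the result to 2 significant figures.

Let fm be the CYP3A4 fraction. New clearance relative to baseline = fm × 6.3 + (1 − fm).
Steady-state concentration ratio = 1 / (new CL fraction), so new CL fraction = 1 / 0.201 = 4.975.
fm × 6.3 + 1 − fm = 4.975  ⇒  fm × (6.3 − 1) = 3.975  ⇒  fm = 0.75.

0.75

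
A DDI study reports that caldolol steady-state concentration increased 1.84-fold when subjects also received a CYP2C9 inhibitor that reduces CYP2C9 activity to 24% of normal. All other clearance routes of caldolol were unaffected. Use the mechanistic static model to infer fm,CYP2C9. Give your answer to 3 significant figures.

0.601

Let x = fm,CYP2C9. Because steady-state concentration ∝ 1/CL, relative clearance fell to 1/1.84 = 0.5435.
Only the CYP2C9 route changed, so 0.5435 = x·0.24 + (1 − x), giving x = 0.601.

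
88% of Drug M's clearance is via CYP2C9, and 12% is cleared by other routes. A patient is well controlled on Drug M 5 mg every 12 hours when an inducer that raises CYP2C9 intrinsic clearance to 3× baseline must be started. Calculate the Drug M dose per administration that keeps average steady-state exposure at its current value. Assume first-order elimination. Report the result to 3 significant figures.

The CYP2C9 pathway (88% of clearance) rises to 3× activity: 0.88 × 3 = 2.64.
The remaining 12% of clearance is unaffected.
Relative clearance = 2.64 + 0.12 = 2.76.
Css,avg = (dose rate)/CL, so holding Css fixed requires dose ∝ CL: 5 × 2.76 = 13.8 mg.

13.8 mg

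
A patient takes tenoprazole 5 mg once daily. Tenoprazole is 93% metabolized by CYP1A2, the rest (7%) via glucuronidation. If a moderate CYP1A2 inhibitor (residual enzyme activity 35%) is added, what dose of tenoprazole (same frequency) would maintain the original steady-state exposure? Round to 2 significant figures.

2.0 mg

The CYP1A2 pathway (93% of clearance) drops to 0.35× activity: 0.93 × 0.35 = 0.3255.
The remaining 7% of clearance is unaffected.
Relative clearance = 0.3255 + 0.07 = 0.3955.
To maintain the same steady-state level, dose must scale with clearance: new dose = 5 × 0.3955 = 2.0 mg.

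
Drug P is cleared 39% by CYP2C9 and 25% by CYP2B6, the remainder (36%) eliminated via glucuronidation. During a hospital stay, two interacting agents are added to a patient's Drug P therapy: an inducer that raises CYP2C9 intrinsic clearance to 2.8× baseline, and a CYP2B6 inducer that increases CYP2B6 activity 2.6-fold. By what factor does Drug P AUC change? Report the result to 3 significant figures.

0.476

The CYP2C9 pathway (39% of clearance) increases to 2.8× activity: 0.39 × 2.8 = 1.092.
The CYP2B6 pathway (25% of clearance) is boosted to 2.6× activity: 0.25 × 2.6 = 0.65.
Non-CYP routes (36%) are unchanged.
CL_new/CL_old = 1.092 + 0.65 + 0.36 = 2.102.
AUC ∝ 1/CL: fold-change = 1 / 2.102 = 0.476.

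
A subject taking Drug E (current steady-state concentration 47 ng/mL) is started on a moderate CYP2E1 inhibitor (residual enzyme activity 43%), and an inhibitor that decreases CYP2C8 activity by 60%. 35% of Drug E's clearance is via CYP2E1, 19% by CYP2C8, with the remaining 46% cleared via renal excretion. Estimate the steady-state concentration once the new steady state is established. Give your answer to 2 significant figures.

CYP2E1: 0.35 × 0.43 = 0.1505
CYP2C8: 0.19 × 0.4 = 0.076
Other: 0.46 (unchanged)
CL_new/CL_old = 0.1505 + 0.076 + 0.46 = 0.6865.
Steady-state concentration ∝ 1/CL: new value = 47 / 0.6865 = 68 ng/mL.

68 ng/mL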